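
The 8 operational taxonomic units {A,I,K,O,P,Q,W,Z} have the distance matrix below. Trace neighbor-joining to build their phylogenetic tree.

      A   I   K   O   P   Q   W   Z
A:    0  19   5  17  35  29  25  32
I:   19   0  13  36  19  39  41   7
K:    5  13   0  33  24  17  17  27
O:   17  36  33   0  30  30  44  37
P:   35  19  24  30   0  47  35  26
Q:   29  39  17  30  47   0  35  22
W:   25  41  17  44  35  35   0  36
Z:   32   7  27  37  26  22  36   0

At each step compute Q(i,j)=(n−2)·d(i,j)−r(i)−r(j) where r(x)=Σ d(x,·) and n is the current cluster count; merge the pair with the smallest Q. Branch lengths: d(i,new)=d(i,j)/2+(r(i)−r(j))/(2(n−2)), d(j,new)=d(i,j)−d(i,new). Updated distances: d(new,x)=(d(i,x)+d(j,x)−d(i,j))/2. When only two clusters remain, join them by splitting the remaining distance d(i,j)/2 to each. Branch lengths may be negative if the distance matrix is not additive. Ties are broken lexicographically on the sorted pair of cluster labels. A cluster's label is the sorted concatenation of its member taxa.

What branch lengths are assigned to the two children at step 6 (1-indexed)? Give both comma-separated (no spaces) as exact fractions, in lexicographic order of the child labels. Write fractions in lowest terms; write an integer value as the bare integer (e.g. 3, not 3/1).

step 1: merge (I,Z) at d=7, Q=-319; branch lengths I→29/12, Z→55/12; new cluster IZ
  updated: d(A,IZ)=22, d(IZ,K)=33/2, d(IZ,O)=33, d(IZ,P)=19, d(IZ,Q)=27, d(IZ,W)=35
step 2: merge (IZ,P) at d=19, Q=-495/2; branch lengths IZ→23/4, P→53/4; new cluster IPZ
  updated: d(A,IPZ)=19, d(IPZ,K)=43/4, d(IPZ,O)=22, d(IPZ,Q)=55/2, d(IPZ,W)=51/2
step 3: merge (A,O) at d=17, Q=-173; branch lengths A→17/8, O→119/8; new cluster AO
  updated: d(AO,IPZ)=12, d(AO,K)=21/2, d(AO,Q)=21, d(AO,W)=26
step 4: merge (AO,IPZ) at d=12, Q=-437/4; branch lengths AO→119/24, IPZ→169/24; new cluster AIOPZ
  updated: d(AIOPZ,K)=37/8, d(AIOPZ,Q)=73/4, d(AIOPZ,W)=79/4
step 5: merge (AIOPZ,Q) at d=73/4, Q=-611/8; branch lengths AIOPZ→71/32, Q→513/32; new cluster AIOPQZ
  updated: d(AIOPQZ,K)=27/16, d(AIOPQZ,W)=73/4
step 6: merge (AIOPQZ,K) at d=27/16, Q=-591/16; branch lengths AIOPQZ→47/32, K→7/32; new cluster AIKOPQZ
  updated: d(AIKOPQZ,W)=537/32
step 7: merge (AIKOPQZ,W) at d=537/32; branch lengths AIKOPQZ→537/64, W→537/64; new cluster AIKOPQWZ
final tree: (((((A:17/8,O:119/8):119/24,((I:29/12,Z:55/12):23/4,P:53/4):169/24):71/32,Q:513/32):47/32,K:7/32):537/64,W:537/64)
total length: 2935/32

47/32,7/32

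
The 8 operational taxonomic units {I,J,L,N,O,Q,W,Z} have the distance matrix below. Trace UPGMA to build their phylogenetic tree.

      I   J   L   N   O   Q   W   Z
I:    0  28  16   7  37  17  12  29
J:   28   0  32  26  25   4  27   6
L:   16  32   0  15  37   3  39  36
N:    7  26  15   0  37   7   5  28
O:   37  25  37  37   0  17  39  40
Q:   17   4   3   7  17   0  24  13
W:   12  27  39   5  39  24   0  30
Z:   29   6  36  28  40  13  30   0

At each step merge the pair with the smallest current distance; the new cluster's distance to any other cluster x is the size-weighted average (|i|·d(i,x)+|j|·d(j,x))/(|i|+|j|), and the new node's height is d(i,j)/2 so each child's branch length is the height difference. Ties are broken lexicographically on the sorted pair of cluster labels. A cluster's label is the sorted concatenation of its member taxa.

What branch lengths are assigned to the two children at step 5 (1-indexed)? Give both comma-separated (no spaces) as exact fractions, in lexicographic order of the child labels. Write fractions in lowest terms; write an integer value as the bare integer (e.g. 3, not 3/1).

step 1: merge (L,Q) at d=3; branch lengths L→3/2, Q→3/2; new cluster LQ
  updated: d(I,LQ)=33/2, d(J,LQ)=18, d(LQ,N)=11, d(LQ,O)=27, d(LQ,W)=63/2, d(LQ,Z)=49/2
step 2: merge (N,W) at d=5; branch lengths N→5/2, W→5/2; new cluster NW
  updated: d(I,NW)=19/2, d(J,NW)=53/2, d(LQ,NW)=85/4, d(NW,O)=38, d(NW,Z)=29
step 3: merge (J,Z) at d=6; branch lengths J→3, Z→3; new cluster JZ
  updated: d(I,JZ)=57/2, d(JZ,LQ)=85/4, d(JZ,NW)=111/4, d(JZ,O)=65/2
step 4: merge (I,NW) at d=19/2; branch lengths I→19/4, NW→9/4; new cluster INW
  updated: d(INW,JZ)=28, d(INW,LQ)=59/3, d(INW,O)=113/3
step 5: merge (INW,LQ) at d=59/3; branch lengths INW→61/12, LQ→25/3; new cluster ILNQW
  updated: d(ILNQW,JZ)=253/10, d(ILNQW,O)=167/5
step 6: merge (ILNQW,JZ) at d=253/10; branch lengths ILNQW→169/60, JZ→193/20; new cluster IJLNQWZ
  updated: d(IJLNQWZ,O)=232/7
step 7: merge (IJLNQWZ,O) at d=232/7; branch lengths IJLNQWZ→549/140, O→116/7; new cluster IJLNOQWZ
final tree: ((((I:19/4,(N:5/2,W:5/2):9/4):61/12,(L:3/2,Q:3/2):25/3):169/60,(J:3,Z:3):193/20):549/140,O:116/7)
total length: 14149/210

61/12,25/3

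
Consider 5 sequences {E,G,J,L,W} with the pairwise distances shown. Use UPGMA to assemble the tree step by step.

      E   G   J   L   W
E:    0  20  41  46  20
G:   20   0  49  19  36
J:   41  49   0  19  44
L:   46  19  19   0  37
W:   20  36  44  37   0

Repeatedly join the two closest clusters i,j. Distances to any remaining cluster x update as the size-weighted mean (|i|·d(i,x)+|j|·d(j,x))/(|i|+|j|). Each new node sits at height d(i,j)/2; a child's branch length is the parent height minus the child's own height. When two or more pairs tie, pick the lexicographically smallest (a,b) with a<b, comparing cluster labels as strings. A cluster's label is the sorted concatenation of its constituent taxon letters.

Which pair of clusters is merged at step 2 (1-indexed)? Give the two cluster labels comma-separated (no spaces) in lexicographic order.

iteration 1: select G,L (d=19); attach at lengths (19/2, 19/2); label the merged cluster GL
  updated: d(E,GL)=33, d(GL,J)=34, d(GL,W)=73/2
iteration 2: select E,W (d=20); attach at lengths (10, 10); label the merged cluster EW
  updated: d(EW,GL)=139/4, d(EW,J)=85/2
iteration 3: select GL,J (d=34); attach at lengths (15/2, 17); label the merged cluster GJL
  updated: d(EW,GJL)=112/3
iteration 4: select EW,GJL (d=112/3); attach at lengths (26/3, 5/3); label the merged cluster EGJLW
final tree: ((E:10,W:10):26/3,((G:19/2,L:19/2):15/2,J:17):5/3)
total length: 443/6

E,W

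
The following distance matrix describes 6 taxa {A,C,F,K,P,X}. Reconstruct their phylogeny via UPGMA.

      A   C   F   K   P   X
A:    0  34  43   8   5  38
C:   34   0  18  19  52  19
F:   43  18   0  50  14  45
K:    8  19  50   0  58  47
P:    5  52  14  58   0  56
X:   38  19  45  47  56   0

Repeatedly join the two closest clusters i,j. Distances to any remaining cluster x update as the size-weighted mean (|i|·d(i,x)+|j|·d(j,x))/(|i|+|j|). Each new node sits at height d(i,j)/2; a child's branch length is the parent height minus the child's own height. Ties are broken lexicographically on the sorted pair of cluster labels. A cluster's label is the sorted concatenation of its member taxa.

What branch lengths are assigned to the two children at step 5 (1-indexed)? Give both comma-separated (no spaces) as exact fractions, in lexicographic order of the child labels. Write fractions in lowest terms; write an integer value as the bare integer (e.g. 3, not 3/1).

iteration 1: select A,P (d=5); attach at lengths (5/2, 5/2); label the merged cluster AP
  updated: d(AP,C)=43, d(AP,F)=57/2, d(AP,K)=33, d(AP,X)=47
iteration 2: select C,F (d=18); attach at lengths (9, 9); label the merged cluster CF
  updated: d(AP,CF)=143/4, d(CF,K)=69/2, d(CF,X)=32
iteration 3: select CF,X (d=32); attach at lengths (7, 16); label the merged cluster CFX
  updated: d(AP,CFX)=79/2, d(CFX,K)=116/3
iteration 4: select AP,K (d=33); attach at lengths (14, 33/2); label the merged cluster AKP
  updated: d(AKP,CFX)=353/9
iteration 5: select AKP,CFX (d=353/9); attach at lengths (28/9, 65/18); label the merged cluster ACFKPX
final tree: (((A:5/2,P:5/2):14,K:33/2):28/9,((C:9,F:9):7,X:16):65/18)
total length: 749/9

28/9,65/18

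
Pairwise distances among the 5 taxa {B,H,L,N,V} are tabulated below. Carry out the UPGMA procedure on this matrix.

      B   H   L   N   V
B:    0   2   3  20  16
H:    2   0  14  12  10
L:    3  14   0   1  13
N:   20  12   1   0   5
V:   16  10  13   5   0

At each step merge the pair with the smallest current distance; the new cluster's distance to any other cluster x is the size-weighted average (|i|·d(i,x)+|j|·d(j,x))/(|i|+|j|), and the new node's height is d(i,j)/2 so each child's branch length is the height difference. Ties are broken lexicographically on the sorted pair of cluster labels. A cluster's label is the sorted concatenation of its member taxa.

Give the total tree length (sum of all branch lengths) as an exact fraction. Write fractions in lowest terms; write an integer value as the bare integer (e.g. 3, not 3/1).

37/2

iteration 1: select L,N (d=1); attach at lengths (1/2, 1/2); label the merged cluster LN
  updated: d(B,LN)=23/2, d(H,LN)=13, d(LN,V)=9
iteration 2: select B,H (d=2); attach at lengths (1, 1); label the merged cluster BH
  updated: d(BH,LN)=49/4, d(BH,V)=13
iteration 3: select LN,V (d=9); attach at lengths (4, 9/2); label the merged cluster LNV
  updated: d(BH,LNV)=25/2
iteration 4: select BH,LNV (d=25/2); attach at lengths (21/4, 7/4); label the merged cluster BHLNV
final tree: ((B:1,H:1):21/4,((L:1/2,N:1/2):4,V:9/2):7/4)
total length: 37/2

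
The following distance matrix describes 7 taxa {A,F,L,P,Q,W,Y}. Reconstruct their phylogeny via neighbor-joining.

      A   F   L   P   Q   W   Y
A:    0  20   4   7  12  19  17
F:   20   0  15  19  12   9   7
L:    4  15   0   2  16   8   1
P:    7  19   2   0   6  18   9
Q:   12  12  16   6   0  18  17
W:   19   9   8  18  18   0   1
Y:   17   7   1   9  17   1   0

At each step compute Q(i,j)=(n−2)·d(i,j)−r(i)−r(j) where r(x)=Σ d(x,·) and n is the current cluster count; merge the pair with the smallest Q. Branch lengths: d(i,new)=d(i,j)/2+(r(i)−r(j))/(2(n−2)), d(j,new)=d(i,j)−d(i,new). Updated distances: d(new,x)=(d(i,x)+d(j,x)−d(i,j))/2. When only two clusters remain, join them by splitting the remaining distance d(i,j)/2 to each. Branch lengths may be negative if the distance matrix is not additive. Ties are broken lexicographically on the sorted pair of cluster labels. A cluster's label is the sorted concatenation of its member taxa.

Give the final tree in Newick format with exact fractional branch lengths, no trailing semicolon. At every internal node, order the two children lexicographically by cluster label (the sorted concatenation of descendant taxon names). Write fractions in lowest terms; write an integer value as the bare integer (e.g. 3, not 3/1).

(((A:125/32,L:3/32):57/32,((F:89/16,(W:13/5,Y:-8/5):31/16):125/24,Q:133/24):97/32):23/64,P:23/64)

iteration 1: select W,Y (d=1, Q=-120); attach at lengths (13/5, -8/5); label the merged cluster WY
  updated: d(A,WY)=35/2, d(F,WY)=15/2, d(L,WY)=4, d(P,WY)=13, d(Q,WY)=17
iteration 2: select F,WY (d=15/2, Q=-205/2); attach at lengths (89/16, 31/16); label the merged cluster FWY
  updated: d(A,FWY)=15, d(FWY,L)=23/4, d(FWY,P)=49/4, d(FWY,Q)=43/4
iteration 3: select FWY,Q (d=43/4, Q=-225/4); attach at lengths (125/24, 133/24); label the merged cluster FQWY
  updated: d(A,FQWY)=65/8, d(FQWY,L)=11/2, d(FQWY,P)=15/4
iteration 4: select A,L (d=4, Q=-181/8); attach at lengths (125/32, 3/32); label the merged cluster AL
  updated: d(AL,FQWY)=77/16, d(AL,P)=5/2
iteration 5: select AL,FQWY (d=77/16, Q=-177/16); attach at lengths (57/32, 97/32); label the merged cluster AFLQWY
  updated: d(AFLQWY,P)=23/32
iteration 6: select AFLQWY,P (d=23/32); attach at lengths (23/64, 23/64); label the merged cluster AFLPQWY
final tree: (((A:125/32,L:3/32):57/32,((F:89/16,(W:13/5,Y:-8/5):31/16):125/24,Q:133/24):97/32):23/64,P:23/64)
total length: 921/32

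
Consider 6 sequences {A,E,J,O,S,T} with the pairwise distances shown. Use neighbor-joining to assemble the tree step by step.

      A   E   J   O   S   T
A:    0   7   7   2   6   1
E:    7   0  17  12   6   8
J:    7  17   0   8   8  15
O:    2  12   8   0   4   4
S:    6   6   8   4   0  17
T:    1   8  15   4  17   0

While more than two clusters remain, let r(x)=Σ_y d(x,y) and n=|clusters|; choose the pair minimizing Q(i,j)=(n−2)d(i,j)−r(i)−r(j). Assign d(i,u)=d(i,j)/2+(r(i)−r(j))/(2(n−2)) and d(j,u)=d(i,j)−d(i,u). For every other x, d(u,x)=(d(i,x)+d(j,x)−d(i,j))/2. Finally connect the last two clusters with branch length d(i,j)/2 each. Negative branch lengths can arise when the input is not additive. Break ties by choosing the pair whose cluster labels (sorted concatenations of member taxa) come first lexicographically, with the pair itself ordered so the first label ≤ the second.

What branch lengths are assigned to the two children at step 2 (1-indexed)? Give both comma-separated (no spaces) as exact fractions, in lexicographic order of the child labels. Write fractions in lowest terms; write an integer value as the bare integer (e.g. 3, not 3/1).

-13/6,19/6

1. join E+S (d=6, Q=-67) ⇒ ES; edges |E|=33/8, |S|=15/8
  updated: d(A,ES)=7/2, d(ES,J)=19/2, d(ES,O)=5, d(ES,T)=19/2
2. join A+T (d=1, Q=-40) ⇒ AT; edges |A|=-13/6, |T|=19/6
  updated: d(AT,ES)=6, d(AT,J)=21/2, d(AT,O)=5/2
3. join AT+O (d=5/2, Q=-59/2) ⇒ AOT; edges |AT|=17/8, |O|=3/8
  updated: d(AOT,ES)=17/4, d(AOT,J)=8
4. join AOT+ES (d=17/4, Q=-87/4) ⇒ AEOST; edges |AOT|=11/8, |ES|=23/8
  updated: d(AEOST,J)=53/8
5. join AEOST+J (d=53/8) ⇒ AEJOST; edges |AEOST|=53/16, |J|=53/16
final tree: ((((A:-13/6,T:19/6):17/8,O:3/8):11/8,(E:33/8,S:15/8):23/8):53/16,J:53/16)
total length: 163/8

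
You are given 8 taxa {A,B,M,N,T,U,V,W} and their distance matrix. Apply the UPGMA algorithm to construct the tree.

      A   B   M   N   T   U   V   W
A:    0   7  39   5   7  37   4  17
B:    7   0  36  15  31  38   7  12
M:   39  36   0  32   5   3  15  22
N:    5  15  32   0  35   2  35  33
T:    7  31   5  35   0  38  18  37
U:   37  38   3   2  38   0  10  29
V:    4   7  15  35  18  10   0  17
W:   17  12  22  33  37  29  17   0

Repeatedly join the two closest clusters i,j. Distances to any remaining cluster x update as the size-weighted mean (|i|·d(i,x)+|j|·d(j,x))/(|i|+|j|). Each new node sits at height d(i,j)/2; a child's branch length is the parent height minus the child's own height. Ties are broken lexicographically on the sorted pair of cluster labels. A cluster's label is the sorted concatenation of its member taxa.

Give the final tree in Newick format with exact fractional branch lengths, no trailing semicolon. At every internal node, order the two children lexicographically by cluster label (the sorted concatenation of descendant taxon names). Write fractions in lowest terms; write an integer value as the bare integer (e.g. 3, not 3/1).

(((((A:2,V:2):3/2,B:7/2):25/6,W:23/3):119/24,(N:1,U:1):93/8):5/12,(M:5/2,T:5/2):253/24)

iteration 1: select N,U (d=2); attach at lengths (1, 1); label the merged cluster NU
  updated: d(A,NU)=21, d(B,NU)=53/2, d(M,NU)=35/2, d(NU,T)=73/2, d(NU,V)=45/2, d(NU,W)=31
iteration 2: select A,V (d=4); attach at lengths (2, 2); label the merged cluster AV
  updated: d(AV,B)=7, d(AV,M)=27, d(AV,NU)=87/4, d(AV,T)=25/2, d(AV,W)=17
iteration 3: select M,T (d=5); attach at lengths (5/2, 5/2); label the merged cluster MT
  updated: d(AV,MT)=79/4, d(B,MT)=67/2, d(MT,NU)=27, d(MT,W)=59/2
iteration 4: select AV,B (d=7); attach at lengths (3/2, 7/2); label the merged cluster ABV
  updated: d(ABV,MT)=73/3, d(ABV,NU)=70/3, d(ABV,W)=46/3
iteration 5: select ABV,W (d=46/3); attach at lengths (25/6, 23/3); label the merged cluster ABVW
  updated: d(ABVW,MT)=205/8, d(ABVW,NU)=101/4
iteration 6: select ABVW,NU (d=101/4); attach at lengths (119/24, 93/8); label the merged cluster ABNUVW
  updated: d(ABNUVW,MT)=313/12
iteration 7: select ABNUVW,MT (d=313/12); attach at lengths (5/12, 253/24); label the merged cluster ABMNTUVW
final tree: (((((A:2,V:2):3/2,B:7/2):25/6,W:23/3):119/24,(N:1,U:1):93/8):5/12,(M:5/2,T:5/2):253/24)
total length: 443/8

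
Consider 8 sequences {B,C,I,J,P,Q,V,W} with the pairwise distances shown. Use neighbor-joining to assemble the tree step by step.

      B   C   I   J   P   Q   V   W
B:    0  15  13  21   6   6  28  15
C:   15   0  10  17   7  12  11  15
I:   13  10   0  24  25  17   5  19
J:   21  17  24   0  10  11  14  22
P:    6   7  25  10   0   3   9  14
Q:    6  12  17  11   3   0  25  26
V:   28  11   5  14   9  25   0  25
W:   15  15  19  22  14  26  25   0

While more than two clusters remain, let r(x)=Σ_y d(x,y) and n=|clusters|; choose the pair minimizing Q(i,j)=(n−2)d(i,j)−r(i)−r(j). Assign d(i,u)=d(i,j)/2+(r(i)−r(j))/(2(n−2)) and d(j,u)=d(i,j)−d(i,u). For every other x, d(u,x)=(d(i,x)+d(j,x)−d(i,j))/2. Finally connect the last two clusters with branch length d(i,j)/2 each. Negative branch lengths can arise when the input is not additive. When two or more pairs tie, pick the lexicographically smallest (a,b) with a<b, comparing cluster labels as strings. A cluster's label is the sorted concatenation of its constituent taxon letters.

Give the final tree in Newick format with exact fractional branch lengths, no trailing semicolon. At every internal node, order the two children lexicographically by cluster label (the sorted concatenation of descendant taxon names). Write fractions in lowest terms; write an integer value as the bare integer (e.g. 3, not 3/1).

iteration 1: select I,V (d=5, Q=-200); attach at lengths (13/6, 17/6); label the merged cluster IV
  updated: d(B,IV)=18, d(C,IV)=8, d(IV,J)=33/2, d(IV,P)=29/2, d(IV,Q)=37/2, d(IV,W)=39/2
iteration 2: select C,IV (d=8, Q=-129); attach at lengths (19/10, 61/10); label the merged cluster CIV
  updated: d(B,CIV)=25/2, d(CIV,J)=51/4, d(CIV,P)=27/4, d(CIV,Q)=45/4, d(CIV,W)=53/4
iteration 3: select B,Q (d=6, Q=-375/4); attach at lengths (109/32, 83/32); label the merged cluster BQ
  updated: d(BQ,CIV)=71/8, d(BQ,J)=13, d(BQ,P)=3/2, d(BQ,W)=35/2
iteration 4: select BQ,P (d=3/2, Q=-549/8); attach at lengths (35/16, -11/16); label the merged cluster BPQ
  updated: d(BPQ,CIV)=113/16, d(BPQ,J)=43/4, d(BPQ,W)=15
iteration 5: select BPQ,J (d=43/4, Q=-909/16); attach at lengths (141/64, 547/64); label the merged cluster BJPQ
  updated: d(BJPQ,CIV)=145/32, d(BJPQ,W)=105/8
iteration 6: select BJPQ,CIV (d=145/32, Q=-989/32); attach at lengths (141/64, 149/64); label the merged cluster BCIJPQV
  updated: d(BCIJPQV,W)=699/64
iteration 7: select BCIJPQV,W (d=699/64); attach at lengths (699/128, 699/128); label the merged cluster BCIJPQVW
final tree: (((((B:109/32,Q:83/32):35/16,P:-11/16):141/64,J:547/64):141/64,(C:19/10,(I:13/6,V:17/6):61/10):149/64):699/128,W:699/128)
total length: 2989/64

(((((B:109/32,Q:83/32):35/16,P:-11/16):141/64,J:547/64):141/64,(C:19/10,(I:13/6,V:17/6):61/10):149/64):699/128,W:699/128)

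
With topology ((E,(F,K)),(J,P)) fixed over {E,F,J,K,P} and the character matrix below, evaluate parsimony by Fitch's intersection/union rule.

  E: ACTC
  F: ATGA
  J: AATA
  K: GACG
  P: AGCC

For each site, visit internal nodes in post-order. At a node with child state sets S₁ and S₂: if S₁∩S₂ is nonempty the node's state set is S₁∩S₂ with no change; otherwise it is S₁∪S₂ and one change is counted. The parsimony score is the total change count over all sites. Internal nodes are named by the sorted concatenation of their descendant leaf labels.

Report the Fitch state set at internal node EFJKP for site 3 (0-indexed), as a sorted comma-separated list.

A,C

[col 0] FK: children F:{A}, K:{G} ∪→ {A,G}; cost 1
[col 0] EFK: children E:{A}, FK:{A,G} ∩→ {A}; cost 0
[col 0] JP: children J:{A}, P:{A} ∩→ {A}; cost 0
[col 0] EFJKP: children EFK:{A}, JP:{A} ∩→ {A}; cost 0
[col 1] FK: children F:{T}, K:{A} ∪→ {A,T}; cost 1
[col 1] EFK: children E:{C}, FK:{A,T} ∪→ {A,C,T}; cost 1
[col 1] JP: children J:{A}, P:{G} ∪→ {A,G}; cost 1
[col 1] EFJKP: children EFK:{A,C,T}, JP:{A,G} ∩→ {A}; cost 0
[col 2] FK: children F:{G}, K:{C} ∪→ {C,G}; cost 1
[col 2] EFK: children E:{T}, FK:{C,G} ∪→ {C,G,T}; cost 1
[col 2] JP: children J:{T}, P:{C} ∪→ {C,T}; cost 1
[col 2] EFJKP: children EFK:{C,G,T}, JP:{C,T} ∩→ {C,T}; cost 0
[col 3] FK: children F:{A}, K:{G} ∪→ {A,G}; cost 1
[col 3] EFK: children E:{C}, FK:{A,G} ∪→ {A,C,G}; cost 1
[col 3] JP: children J:{A}, P:{C} ∪→ {A,C}; cost 1
[col 3] EFJKP: children EFK:{A,C,G}, JP:{A,C} ∩→ {A,C}; cost 0
per-site changes: [1, 3, 3, 3]; total = 10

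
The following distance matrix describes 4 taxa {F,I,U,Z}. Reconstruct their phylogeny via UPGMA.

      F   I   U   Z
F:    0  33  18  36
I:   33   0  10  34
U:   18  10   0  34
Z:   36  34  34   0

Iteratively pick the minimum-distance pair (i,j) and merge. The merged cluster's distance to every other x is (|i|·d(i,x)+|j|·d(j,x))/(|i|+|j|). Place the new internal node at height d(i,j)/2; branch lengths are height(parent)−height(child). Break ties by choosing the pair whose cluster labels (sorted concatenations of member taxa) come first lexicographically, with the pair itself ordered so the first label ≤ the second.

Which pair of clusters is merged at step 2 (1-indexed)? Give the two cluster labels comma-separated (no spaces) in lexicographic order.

step 1: merge (I,U) at d=10; branch lengths I→5, U→5; new cluster IU
  updated: d(F,IU)=51/2, d(IU,Z)=34
step 2: merge (F,IU) at d=51/2; branch lengths F→51/4, IU→31/4; new cluster FIU
  updated: d(FIU,Z)=104/3
step 3: merge (FIU,Z) at d=104/3; branch lengths FIU→55/12, Z→52/3; new cluster FIUZ
final tree: ((F:51/4,(I:5,U:5):31/4):55/12,Z:52/3)
total length: 629/12

F,IU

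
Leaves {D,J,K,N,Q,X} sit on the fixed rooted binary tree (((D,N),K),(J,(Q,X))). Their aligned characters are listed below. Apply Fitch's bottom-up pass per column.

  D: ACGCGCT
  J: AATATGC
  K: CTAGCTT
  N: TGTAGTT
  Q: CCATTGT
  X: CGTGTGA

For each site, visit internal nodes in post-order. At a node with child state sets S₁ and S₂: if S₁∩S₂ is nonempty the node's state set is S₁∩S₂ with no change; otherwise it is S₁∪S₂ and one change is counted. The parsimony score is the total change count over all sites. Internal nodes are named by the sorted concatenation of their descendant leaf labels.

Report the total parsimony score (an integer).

20

DN@0: {A} ∪ {T} = {A,T} (union, +1)
DKN@0: {A,T} ∪ {C} = {A,C,T} (union, +1)
QX@0: {C} ∩ {C} = {C} (intersection, +0)
JQX@0: {A} ∪ {C} = {A,C} (union, +1)
DJKNQX@0: {A,C,T} ∩ {A,C} = {A,C} (intersection, +0)
DN@1: {C} ∪ {G} = {C,G} (union, +1)
DKN@1: {C,G} ∪ {T} = {C,G,T} (union, +1)
QX@1: {C} ∪ {G} = {C,G} (union, +1)
JQX@1: {A} ∪ {C,G} = {A,C,G} (union, +1)
DJKNQX@1: {C,G,T} ∩ {A,C,G} = {C,G} (intersection, +0)
DN@2: {G} ∪ {T} = {G,T} (union, +1)
DKN@2: {G,T} ∪ {A} = {A,G,T} (union, +1)
QX@2: {A} ∪ {T} = {A,T} (union, +1)
JQX@2: {T} ∩ {A,T} = {T} (intersection, +0)
DJKNQX@2: {A,G,T} ∩ {T} = {T} (intersection, +0)
DN@3: {C} ∪ {A} = {A,C} (union, +1)
DKN@3: {A,C} ∪ {G} = {A,C,G} (union, +1)
QX@3: {T} ∪ {G} = {G,T} (union, +1)
JQX@3: {A} ∪ {G,T} = {A,G,T} (union, +1)
DJKNQX@3: {A,C,G} ∩ {A,G,T} = {A,G} (intersection, +0)
DN@4: {G} ∩ {G} = {G} (intersection, +0)
DKN@4: {G} ∪ {C} = {C,G} (union, +1)
QX@4: {T} ∩ {T} = {T} (intersection, +0)
JQX@4: {T} ∩ {T} = {T} (intersection, +0)
DJKNQX@4: {C,G} ∪ {T} = {C,G,T} (union, +1)
DN@5: {C} ∪ {T} = {C,T} (union, +1)
DKN@5: {C,T} ∩ {T} = {T} (intersection, +0)
QX@5: {G} ∩ {G} = {G} (intersection, +0)
JQX@5: {G} ∩ {G} = {G} (intersection, +0)
DJKNQX@5: {T} ∪ {G} = {G,T} (union, +1)
DN@6: {T} ∩ {T} = {T} (intersection, +0)
DKN@6: {T} ∩ {T} = {T} (intersection, +0)
QX@6: {T} ∪ {A} = {A,T} (union, +1)
JQX@6: {C} ∪ {A,T} = {A,C,T} (union, +1)
DJKNQX@6: {T} ∩ {A,C,T} = {T} (intersection, +0)
per-site changes: [3, 4, 3, 4, 2, 2, 2]; total = 20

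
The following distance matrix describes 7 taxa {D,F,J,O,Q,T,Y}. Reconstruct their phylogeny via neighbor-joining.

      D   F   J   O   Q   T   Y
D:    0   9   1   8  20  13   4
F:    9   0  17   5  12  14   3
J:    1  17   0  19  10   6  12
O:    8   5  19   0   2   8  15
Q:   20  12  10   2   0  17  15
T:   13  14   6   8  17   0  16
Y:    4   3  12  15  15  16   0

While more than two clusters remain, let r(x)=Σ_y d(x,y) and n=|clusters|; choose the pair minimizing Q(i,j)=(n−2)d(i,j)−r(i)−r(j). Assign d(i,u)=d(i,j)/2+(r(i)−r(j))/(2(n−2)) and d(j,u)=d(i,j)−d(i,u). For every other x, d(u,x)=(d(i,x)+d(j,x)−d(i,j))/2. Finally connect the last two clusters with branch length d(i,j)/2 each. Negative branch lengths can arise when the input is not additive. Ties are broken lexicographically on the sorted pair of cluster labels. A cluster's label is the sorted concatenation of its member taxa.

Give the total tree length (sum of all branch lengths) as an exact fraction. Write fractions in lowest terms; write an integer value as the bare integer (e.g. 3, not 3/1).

step 1: merge (O,Q) at d=2, Q=-123; branch lengths O→-9/10, Q→29/10; new cluster OQ
  updated: d(D,OQ)=13, d(F,OQ)=15/2, d(J,OQ)=27/2, d(OQ,T)=23/2, d(OQ,Y)=14
step 2: merge (F,Y) at d=3, Q=-175/2; branch lengths F→27/16, Y→21/16; new cluster FY
  updated: d(D,FY)=5, d(FY,J)=13, d(FY,OQ)=37/4, d(FY,T)=27/2
step 3: merge (D,J) at d=1, Q=-125/2; branch lengths D→1/4, J→3/4; new cluster DJ
  updated: d(DJ,FY)=17/2, d(DJ,OQ)=51/4, d(DJ,T)=9
step 4: merge (DJ,T) at d=9, Q=-185/4; branch lengths DJ→57/16, T→87/16; new cluster DJT
  updated: d(DJT,FY)=13/2, d(DJT,OQ)=61/8
step 5: merge (DJT,FY) at d=13/2, Q=-187/8; branch lengths DJT→39/16, FY→65/16; new cluster DFJTY
  updated: d(DFJTY,OQ)=83/16
step 6: merge (DFJTY,OQ) at d=83/16; branch lengths DFJTY→83/32, OQ→83/32; new cluster DFJOQTY
final tree: ((((D:1/4,J:3/4):57/16,T:87/16):39/16,(F:27/16,Y:21/16):65/16):83/32,(O:-9/10,Q:29/10):83/32)
total length: 427/16

427/16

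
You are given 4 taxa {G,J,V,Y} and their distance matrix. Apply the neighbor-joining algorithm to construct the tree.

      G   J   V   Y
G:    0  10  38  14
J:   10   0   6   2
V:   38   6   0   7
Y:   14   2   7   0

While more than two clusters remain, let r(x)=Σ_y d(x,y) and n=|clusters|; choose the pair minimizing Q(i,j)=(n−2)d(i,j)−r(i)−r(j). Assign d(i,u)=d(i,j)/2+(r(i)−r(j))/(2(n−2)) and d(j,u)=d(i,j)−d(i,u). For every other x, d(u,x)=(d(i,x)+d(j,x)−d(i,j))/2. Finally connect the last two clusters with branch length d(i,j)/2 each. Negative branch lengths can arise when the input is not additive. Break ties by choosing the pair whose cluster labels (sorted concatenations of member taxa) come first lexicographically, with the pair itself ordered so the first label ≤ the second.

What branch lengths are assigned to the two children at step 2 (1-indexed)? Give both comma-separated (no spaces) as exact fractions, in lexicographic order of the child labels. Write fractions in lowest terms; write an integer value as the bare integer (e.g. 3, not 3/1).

13/2,21/2

iteration 1: select G,J (d=10, Q=-60); attach at lengths (16, -6); label the merged cluster GJ
  updated: d(GJ,V)=17, d(GJ,Y)=3
iteration 2: select GJ,V (d=17, Q=-27); attach at lengths (13/2, 21/2); label the merged cluster GJV
  updated: d(GJV,Y)=-7/2
iteration 3: select GJV,Y (d=-7/2); attach at lengths (-7/4, -7/4); label the merged cluster GJVY
final tree: (((G:16,J:-6):13/2,V:21/2):-7/4,Y:-7/4)
total length: 47/2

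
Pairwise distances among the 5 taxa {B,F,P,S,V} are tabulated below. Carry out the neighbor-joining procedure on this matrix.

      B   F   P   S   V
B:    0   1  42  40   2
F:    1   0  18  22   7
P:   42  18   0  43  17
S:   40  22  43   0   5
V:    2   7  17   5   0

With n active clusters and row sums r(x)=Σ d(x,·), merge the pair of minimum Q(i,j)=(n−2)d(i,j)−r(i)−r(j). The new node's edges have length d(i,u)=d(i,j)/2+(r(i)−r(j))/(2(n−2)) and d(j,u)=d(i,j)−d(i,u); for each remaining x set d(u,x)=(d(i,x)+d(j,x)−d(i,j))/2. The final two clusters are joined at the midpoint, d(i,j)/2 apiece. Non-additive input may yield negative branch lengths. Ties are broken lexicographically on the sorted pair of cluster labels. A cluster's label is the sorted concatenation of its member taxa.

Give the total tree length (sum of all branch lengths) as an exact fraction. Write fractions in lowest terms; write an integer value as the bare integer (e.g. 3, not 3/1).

335/8

step 1: merge (B,F) at d=1, Q=-130; branch lengths B→20/3, F→-17/3; new cluster BF
  updated: d(BF,P)=59/2, d(BF,S)=61/2, d(BF,V)=4
step 2: merge (BF,P) at d=59/2, Q=-189/2; branch lengths BF→67/8, P→169/8; new cluster BFP
  updated: d(BFP,S)=22, d(BFP,V)=-17/4
step 3: merge (BFP,S) at d=22, Q=-91/4; branch lengths BFP→51/8, S→125/8; new cluster BFPS
  updated: d(BFPS,V)=-85/8
step 4: merge (BFPS,V) at d=-85/8; branch lengths BFPS→-85/16, V→-85/16; new cluster BFPSV
final tree: ((((B:20/3,F:-17/3):67/8,P:169/8):51/8,S:125/8):-85/16,V:-85/16)
total length: 335/8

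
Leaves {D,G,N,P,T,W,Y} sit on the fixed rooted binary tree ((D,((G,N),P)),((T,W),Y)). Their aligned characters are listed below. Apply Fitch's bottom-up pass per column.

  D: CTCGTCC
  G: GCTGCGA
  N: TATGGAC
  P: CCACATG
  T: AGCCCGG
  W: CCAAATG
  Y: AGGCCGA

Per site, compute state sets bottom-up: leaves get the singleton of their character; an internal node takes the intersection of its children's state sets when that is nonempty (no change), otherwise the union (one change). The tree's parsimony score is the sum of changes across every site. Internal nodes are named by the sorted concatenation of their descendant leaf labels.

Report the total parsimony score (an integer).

GN@0: {G} ∪ {T} = {G,T} (union, +1)
GNP@0: {G,T} ∪ {C} = {C,G,T} (union, +1)
DGNP@0: {C} ∩ {C,G,T} = {C} (intersection, +0)
TW@0: {A} ∪ {C} = {A,C} (union, +1)
TWY@0: {A,C} ∩ {A} = {A} (intersection, +0)
DGNPTWY@0: {C} ∪ {A} = {A,C} (union, +1)
GN@1: {C} ∪ {A} = {A,C} (union, +1)
GNP@1: {A,C} ∩ {C} = {C} (intersection, +0)
DGNP@1: {T} ∪ {C} = {C,T} (union, +1)
TW@1: {G} ∪ {C} = {C,G} (union, +1)
TWY@1: {C,G} ∩ {G} = {G} (intersection, +0)
DGNPTWY@1: {C,T} ∪ {G} = {C,G,T} (union, +1)
GN@2: {T} ∩ {T} = {T} (intersection, +0)
GNP@2: {T} ∪ {A} = {A,T} (union, +1)
DGNP@2: {C} ∪ {A,T} = {A,C,T} (union, +1)
TW@2: {C} ∪ {A} = {A,C} (union, +1)
TWY@2: {A,C} ∪ {G} = {A,C,G} (union, +1)
DGNPTWY@2: {A,C,T} ∩ {A,C,G} = {A,C} (intersection, +0)
GN@3: {G} ∩ {G} = {G} (intersection, +0)
GNP@3: {G} ∪ {C} = {C,G} (union, +1)
DGNP@3: {G} ∩ {C,G} = {G} (intersection, +0)
TW@3: {C} ∪ {A} = {A,C} (union, +1)
TWY@3: {A,C} ∩ {C} = {C} (intersection, +0)
DGNPTWY@3: {G} ∪ {C} = {C,G} (union, +1)
GN@4: {C} ∪ {G} = {C,G} (union, +1)
GNP@4: {C,G} ∪ {A} = {A,C,G} (union, +1)
DGNP@4: {T} ∪ {A,C,G} = {A,C,G,T} (union, +1)
TW@4: {C} ∪ {A} = {A,C} (union, +1)
TWY@4: {A,C} ∩ {C} = {C} (intersection, +0)
DGNPTWY@4: {A,C,G,T} ∩ {C} = {C} (intersection, +0)
GN@5: {G} ∪ {A} = {A,G} (union, +1)
GNP@5: {A,G} ∪ {T} = {A,G,T} (union, +1)
DGNP@5: {C} ∪ {A,G,T} = {A,C,G,T} (union, +1)
TW@5: {G} ∪ {T} = {G,T} (union, +1)
TWY@5: {G,T} ∩ {G} = {G} (intersection, +0)
DGNPTWY@5: {A,C,G,T} ∩ {G} = {G} (intersection, +0)
GN@6: {A} ∪ {C} = {A,C} (union, +1)
GNP@6: {A,C} ∪ {G} = {A,C,G} (union, +1)
DGNP@6: {C} ∩ {A,C,G} = {C} (intersection, +0)
TW@6: {G} ∩ {G} = {G} (intersection, +0)
TWY@6: {G} ∪ {A} = {A,G} (union, +1)
DGNPTWY@6: {C} ∪ {A,G} = {A,C,G} (union, +1)
per-site changes: [4, 4, 4, 3, 4, 4, 4]; total = 27

27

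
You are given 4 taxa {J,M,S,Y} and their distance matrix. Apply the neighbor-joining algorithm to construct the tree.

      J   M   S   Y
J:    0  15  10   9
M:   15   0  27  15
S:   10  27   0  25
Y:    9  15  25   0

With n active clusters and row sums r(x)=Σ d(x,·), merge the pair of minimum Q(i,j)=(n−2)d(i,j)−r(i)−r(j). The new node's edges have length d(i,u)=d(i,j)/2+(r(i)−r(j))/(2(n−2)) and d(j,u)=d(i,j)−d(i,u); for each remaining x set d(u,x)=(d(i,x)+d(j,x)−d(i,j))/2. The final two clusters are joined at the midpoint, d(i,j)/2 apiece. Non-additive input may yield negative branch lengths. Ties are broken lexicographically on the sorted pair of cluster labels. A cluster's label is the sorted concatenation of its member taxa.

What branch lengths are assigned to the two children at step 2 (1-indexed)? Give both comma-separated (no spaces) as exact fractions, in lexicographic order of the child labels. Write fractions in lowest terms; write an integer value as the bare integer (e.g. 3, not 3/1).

step 1: merge (J,S) at d=10, Q=-76; branch lengths J→-2, S→12; new cluster JS
  updated: d(JS,M)=16, d(JS,Y)=12
step 2: merge (JS,M) at d=16, Q=-43; branch lengths JS→13/2, M→19/2; new cluster JMS
  updated: d(JMS,Y)=11/2
step 3: merge (JMS,Y) at d=11/2; branch lengths JMS→11/4, Y→11/4; new cluster JMSY
final tree: (((J:-2,S:12):13/2,M:19/2):11/4,Y:11/4)
total length: 63/2

13/2,19/2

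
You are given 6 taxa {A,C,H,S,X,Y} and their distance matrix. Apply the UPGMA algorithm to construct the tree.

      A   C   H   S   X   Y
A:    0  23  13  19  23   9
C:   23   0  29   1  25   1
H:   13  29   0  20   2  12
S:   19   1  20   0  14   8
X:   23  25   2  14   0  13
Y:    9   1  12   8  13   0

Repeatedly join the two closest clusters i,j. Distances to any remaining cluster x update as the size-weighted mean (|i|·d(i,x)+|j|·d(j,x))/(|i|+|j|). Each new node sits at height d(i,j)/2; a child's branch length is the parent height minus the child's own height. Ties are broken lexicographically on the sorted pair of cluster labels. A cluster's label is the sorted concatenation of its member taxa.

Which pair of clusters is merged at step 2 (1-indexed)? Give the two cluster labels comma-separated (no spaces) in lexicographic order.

H,X

1. join C+S (d=1) ⇒ CS; edges |C|=1/2, |S|=1/2
  updated: d(A,CS)=21, d(CS,H)=49/2, d(CS,X)=39/2, d(CS,Y)=9/2
2. join H+X (d=2) ⇒ HX; edges |H|=1, |X|=1
  updated: d(A,HX)=18, d(CS,HX)=22, d(HX,Y)=25/2
3. join CS+Y (d=9/2) ⇒ CSY; edges |CS|=7/4, |Y|=9/4
  updated: d(A,CSY)=17, d(CSY,HX)=113/6
4. join A+CSY (d=17) ⇒ ACSY; edges |A|=17/2, |CSY|=25/4
  updated: d(ACSY,HX)=149/8
5. join ACSY+HX (d=149/8) ⇒ ACHSXY; edges |ACSY|=13/16, |HX|=133/16
final tree: ((A:17/2,((C:1/2,S:1/2):7/4,Y:9/4):25/4):13/16,(H:1,X:1):133/16)
total length: 247/8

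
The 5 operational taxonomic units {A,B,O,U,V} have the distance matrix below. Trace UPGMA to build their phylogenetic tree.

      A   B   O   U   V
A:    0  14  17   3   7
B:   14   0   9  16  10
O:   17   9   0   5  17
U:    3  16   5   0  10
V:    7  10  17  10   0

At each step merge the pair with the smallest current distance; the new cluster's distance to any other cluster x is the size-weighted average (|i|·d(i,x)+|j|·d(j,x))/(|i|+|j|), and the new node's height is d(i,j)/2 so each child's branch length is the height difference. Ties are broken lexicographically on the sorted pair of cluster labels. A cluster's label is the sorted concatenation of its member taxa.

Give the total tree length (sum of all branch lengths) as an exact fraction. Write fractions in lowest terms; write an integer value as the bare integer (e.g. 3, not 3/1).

step 1: merge (A,U) at d=3; branch lengths A→3/2, U→3/2; new cluster AU
  updated: d(AU,B)=15, d(AU,O)=11, d(AU,V)=17/2
step 2: merge (AU,V) at d=17/2; branch lengths AU→11/4, V→17/4; new cluster AUV
  updated: d(AUV,B)=40/3, d(AUV,O)=13
step 3: merge (B,O) at d=9; branch lengths B→9/2, O→9/2; new cluster BO
  updated: d(AUV,BO)=79/6
step 4: merge (AUV,BO) at d=79/6; branch lengths AUV→7/3, BO→25/12; new cluster ABOUV
final tree: (((A:3/2,U:3/2):11/4,V:17/4):7/3,(B:9/2,O:9/2):25/12)
total length: 281/12

281/12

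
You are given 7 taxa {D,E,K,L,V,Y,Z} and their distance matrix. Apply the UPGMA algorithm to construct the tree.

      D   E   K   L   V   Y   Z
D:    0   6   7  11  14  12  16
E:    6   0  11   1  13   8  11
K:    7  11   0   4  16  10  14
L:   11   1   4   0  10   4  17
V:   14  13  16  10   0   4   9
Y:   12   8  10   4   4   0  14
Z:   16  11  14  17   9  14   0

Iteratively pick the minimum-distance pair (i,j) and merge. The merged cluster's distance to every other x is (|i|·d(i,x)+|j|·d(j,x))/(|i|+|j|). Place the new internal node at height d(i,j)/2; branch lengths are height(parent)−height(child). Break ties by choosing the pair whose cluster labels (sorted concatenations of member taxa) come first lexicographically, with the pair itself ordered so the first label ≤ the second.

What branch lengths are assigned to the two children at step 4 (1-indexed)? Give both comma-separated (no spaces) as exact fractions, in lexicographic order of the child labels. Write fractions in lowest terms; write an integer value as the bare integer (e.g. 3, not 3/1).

1/2,7/2

1. join E+L (d=1) ⇒ EL; edges |E|=1/2, |L|=1/2
  updated: d(D,EL)=17/2, d(EL,K)=15/2, d(EL,V)=23/2, d(EL,Y)=6, d(EL,Z)=14
2. join V+Y (d=4) ⇒ VY; edges |V|=2, |Y|=2
  updated: d(D,VY)=13, d(EL,VY)=35/4, d(K,VY)=13, d(VY,Z)=23/2
3. join D+K (d=7) ⇒ DK; edges |D|=7/2, |K|=7/2
  updated: d(DK,EL)=8, d(DK,VY)=13, d(DK,Z)=15
4. join DK+EL (d=8) ⇒ DEKL; edges |DK|=1/2, |EL|=7/2
  updated: d(DEKL,VY)=87/8, d(DEKL,Z)=29/2
5. join DEKL+VY (d=87/8) ⇒ DEKLVY; edges |DEKL|=23/16, |VY|=55/16
  updated: d(DEKLVY,Z)=27/2
6. join DEKLVY+Z (d=27/2) ⇒ DEKLVYZ; edges |DEKLVY|=21/16, |Z|=27/4
final tree: ((((D:7/2,K:7/2):1/2,(E:1/2,L:1/2):7/2):23/16,(V:2,Y:2):55/16):21/16,Z:27/4)
total length: 463/16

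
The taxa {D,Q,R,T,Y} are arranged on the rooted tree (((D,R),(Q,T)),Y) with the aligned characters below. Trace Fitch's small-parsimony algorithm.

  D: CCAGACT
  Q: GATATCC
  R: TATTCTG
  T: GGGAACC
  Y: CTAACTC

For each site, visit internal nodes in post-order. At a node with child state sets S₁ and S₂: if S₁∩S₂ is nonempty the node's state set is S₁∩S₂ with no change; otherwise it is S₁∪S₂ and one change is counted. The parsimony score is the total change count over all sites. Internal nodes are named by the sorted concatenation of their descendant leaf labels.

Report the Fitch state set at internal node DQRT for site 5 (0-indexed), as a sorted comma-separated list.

C

DR@0: {C} ∪ {T} = {C,T} (union, +1)
QT@0: {G} ∩ {G} = {G} (intersection, +0)
DQRT@0: {C,T} ∪ {G} = {C,G,T} (union, +1)
DQRTY@0: {C,G,T} ∩ {C} = {C} (intersection, +0)
DR@1: {C} ∪ {A} = {A,C} (union, +1)
QT@1: {A} ∪ {G} = {A,G} (union, +1)
DQRT@1: {A,C} ∩ {A,G} = {A} (intersection, +0)
DQRTY@1: {A} ∪ {T} = {A,T} (union, +1)
DR@2: {A} ∪ {T} = {A,T} (union, +1)
QT@2: {T} ∪ {G} = {G,T} (union, +1)
DQRT@2: {A,T} ∩ {G,T} = {T} (intersection, +0)
DQRTY@2: {T} ∪ {A} = {A,T} (union, +1)
DR@3: {G} ∪ {T} = {G,T} (union, +1)
QT@3: {A} ∩ {A} = {A} (intersection, +0)
DQRT@3: {G,T} ∪ {A} = {A,G,T} (union, +1)
DQRTY@3: {A,G,T} ∩ {A} = {A} (intersection, +0)
DR@4: {A} ∪ {C} = {A,C} (union, +1)
QT@4: {T} ∪ {A} = {A,T} (union, +1)
DQRT@4: {A,C} ∩ {A,T} = {A} (intersection, +0)
DQRTY@4: {A} ∪ {C} = {A,C} (union, +1)
DR@5: {C} ∪ {T} = {C,T} (union, +1)
QT@5: {C} ∩ {C} = {C} (intersection, +0)
DQRT@5: {C,T} ∩ {C} = {C} (intersection, +0)
DQRTY@5: {C} ∪ {T} = {C,T} (union, +1)
DR@6: {T} ∪ {G} = {G,T} (union, +1)
QT@6: {C} ∩ {C} = {C} (intersection, +0)
DQRT@6: {G,T} ∪ {C} = {C,G,T} (union, +1)
DQRTY@6: {C,G,T} ∩ {C} = {C} (intersection, +0)
per-site changes: [2, 3, 3, 2, 3, 2, 2]; total = 17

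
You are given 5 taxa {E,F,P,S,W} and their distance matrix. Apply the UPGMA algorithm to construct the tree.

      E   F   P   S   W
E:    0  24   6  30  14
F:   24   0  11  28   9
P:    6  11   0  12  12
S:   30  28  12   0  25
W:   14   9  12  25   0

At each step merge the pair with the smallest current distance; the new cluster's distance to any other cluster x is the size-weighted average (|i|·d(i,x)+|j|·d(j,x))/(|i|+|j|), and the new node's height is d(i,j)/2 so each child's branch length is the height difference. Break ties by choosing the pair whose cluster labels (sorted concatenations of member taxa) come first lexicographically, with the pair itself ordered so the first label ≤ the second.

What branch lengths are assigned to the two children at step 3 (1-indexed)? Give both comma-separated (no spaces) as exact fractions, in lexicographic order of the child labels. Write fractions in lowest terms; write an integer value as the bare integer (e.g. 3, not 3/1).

step 1: merge (E,P) at d=6; branch lengths E→3, P→3; new cluster EP
  updated: d(EP,F)=35/2, d(EP,S)=21, d(EP,W)=13
step 2: merge (F,W) at d=9; branch lengths F→9/2, W→9/2; new cluster FW
  updated: d(EP,FW)=61/4, d(FW,S)=53/2
step 3: merge (EP,FW) at d=61/4; branch lengths EP→37/8, FW→25/8; new cluster EFPW
  updated: d(EFPW,S)=95/4
step 4: merge (EFPW,S) at d=95/4; branch lengths EFPW→17/4, S→95/8; new cluster EFPSW
final tree: (((E:3,P:3):37/8,(F:9/2,W:9/2):25/8):17/4,S:95/8)
total length: 311/8

37/8,25/8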